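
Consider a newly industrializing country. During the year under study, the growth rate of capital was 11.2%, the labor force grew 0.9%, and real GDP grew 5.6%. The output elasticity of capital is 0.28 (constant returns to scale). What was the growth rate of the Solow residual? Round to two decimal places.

The Solow residual grew 1.82%.

Labor's share = 1 − 0.28 = 0.72.
Capital: 0.28 × 11.2 = 3.136 pp.
The labor force: 0.72 × 0.9 = 0.648 pp.
TFP growth = 5.6 − 3.784 = 1.816%.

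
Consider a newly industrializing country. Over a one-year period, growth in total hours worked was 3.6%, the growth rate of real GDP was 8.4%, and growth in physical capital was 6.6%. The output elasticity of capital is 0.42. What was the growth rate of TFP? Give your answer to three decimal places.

TFP growth was 3.540%.

Labor's share = 1 − 0.42 = 0.58.
Physical capital: 0.42 × 6.6 = 2.772 pp.
Total hours worked: 0.58 × 3.6 = 2.088 pp.
TFP growth = 8.4 − 4.86 = 3.54%.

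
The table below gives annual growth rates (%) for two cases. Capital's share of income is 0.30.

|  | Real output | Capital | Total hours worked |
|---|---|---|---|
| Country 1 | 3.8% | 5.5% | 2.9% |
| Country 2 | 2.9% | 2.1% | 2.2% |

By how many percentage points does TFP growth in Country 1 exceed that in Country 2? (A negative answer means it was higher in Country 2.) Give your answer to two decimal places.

Labor's share = 1 − 0.3 = 0.7.
Country 1: TFP = 3.8 − 1.65 − 2.03 = 0.12%.
Country 2: TFP = 2.9 − 0.63 − 1.54 = 0.73%.
Difference = 0.12 − (0.73) = -0.61 pp.

-0.61 percentage points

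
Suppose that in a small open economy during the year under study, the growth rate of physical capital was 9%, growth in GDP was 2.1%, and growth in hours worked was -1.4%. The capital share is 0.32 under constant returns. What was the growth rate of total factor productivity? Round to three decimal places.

0.172%

Labor's share = 1 − 0.32 = 0.68.
Physical capital: 0.32 × 9 = 2.88 pp.
Hours worked: 0.68 × (-1.4) = -0.952 pp.
TFP growth = 2.1 − 1.928 = 0.172%.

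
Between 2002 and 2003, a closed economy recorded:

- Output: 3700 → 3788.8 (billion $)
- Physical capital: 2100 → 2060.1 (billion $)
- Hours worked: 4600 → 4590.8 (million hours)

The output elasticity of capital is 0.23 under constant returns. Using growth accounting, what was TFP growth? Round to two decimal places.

TFP grew 2.99%.

Output growth = (3788.8 − 3700) / 3700 = 2.4%.
Physical capital growth = (2060.1 − 2100) / 2100 = -1.9%.
Hours worked growth = (4590.8 − 4600) / 4600 = -0.2%.
Labor's share = 1 − 0.23 = 0.77.
Physical capital: 0.23 × (-1.9) = -0.437 pp.
Hours worked: 0.77 × (-0.2) = -0.154 pp.
TFP growth = 2.4 + 0.591 = 2.991%.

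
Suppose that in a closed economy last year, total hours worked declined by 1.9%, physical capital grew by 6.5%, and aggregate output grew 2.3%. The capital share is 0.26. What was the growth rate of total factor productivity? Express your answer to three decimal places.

2.016%

Labor's share = 1 − 0.26 = 0.74.
Physical capital: 0.26 × 6.5 = 1.69 pp.
Total hours worked: 0.74 × (-1.9) = -1.406 pp.
TFP growth = 2.3 − 0.284 = 2.016%.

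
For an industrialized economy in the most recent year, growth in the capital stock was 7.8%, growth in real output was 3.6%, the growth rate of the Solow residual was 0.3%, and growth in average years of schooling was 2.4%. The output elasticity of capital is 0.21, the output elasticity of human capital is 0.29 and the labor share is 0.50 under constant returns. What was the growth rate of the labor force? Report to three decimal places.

1.932%

Labor's share = 1 − 0.21 − 0.29 = 0.5.
gY = gA + 0.21×7.8 + 0.29×2.4 + 0.5×g.
0.5×g = 3.6 − 0.3 − 2.334 = 0.966.
g = 0.966 / 0.5 = 1.932%.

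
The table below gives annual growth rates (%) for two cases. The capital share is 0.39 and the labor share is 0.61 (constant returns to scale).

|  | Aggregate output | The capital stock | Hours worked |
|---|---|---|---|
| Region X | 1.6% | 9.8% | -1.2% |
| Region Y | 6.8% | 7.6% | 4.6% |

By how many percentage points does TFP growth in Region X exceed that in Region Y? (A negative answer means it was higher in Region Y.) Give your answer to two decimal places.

Labor's share = 1 − 0.39 = 0.61.
Region X: TFP = 1.6 − 3.822 + 0.732 = -1.49%.
Region Y: TFP = 6.8 − 2.964 − 2.806 = 1.03%.
Difference = -1.49 − (1.03) = -2.52 pp.

-2.52 percentage points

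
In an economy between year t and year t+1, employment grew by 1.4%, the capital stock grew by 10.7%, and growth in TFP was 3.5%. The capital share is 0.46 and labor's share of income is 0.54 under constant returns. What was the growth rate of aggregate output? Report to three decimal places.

9.178%

Labor's share = 1 − 0.46 = 0.54.
The capital stock: 0.46 × 10.7 = 4.922 pp.
Employment: 0.54 × 1.4 = 0.756 pp.
Output growth = 3.5 + 5.678 = 9.178%.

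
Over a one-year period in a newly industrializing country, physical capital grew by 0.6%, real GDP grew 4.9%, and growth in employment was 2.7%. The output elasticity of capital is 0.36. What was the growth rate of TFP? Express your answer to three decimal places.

TFP grew 2.956%.

Labor's share = 1 − 0.36 = 0.64.
Physical capital: 0.36 × 0.6 = 0.216 pp.
Employment: 0.64 × 2.7 = 1.728 pp.
TFP growth = 4.9 − 1.944 = 2.956%.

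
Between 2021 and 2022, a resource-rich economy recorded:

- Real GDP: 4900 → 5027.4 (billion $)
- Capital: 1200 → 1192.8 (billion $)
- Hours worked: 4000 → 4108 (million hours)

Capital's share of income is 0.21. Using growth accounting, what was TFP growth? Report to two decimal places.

Real GDP growth = (5027.4 − 4900) / 4900 = 2.6%.
Capital growth = (1192.8 − 1200) / 1200 = -0.6%.
Hours worked growth = (4108 − 4000) / 4000 = 2.7%.
Labor's share = 1 − 0.21 = 0.79.
Capital: 0.21 × (-0.6) = -0.126 pp.
Hours worked: 0.79 × 2.7 = 2.133 pp.
TFP growth = 2.6 − 2.007 = 0.593%.

0.59%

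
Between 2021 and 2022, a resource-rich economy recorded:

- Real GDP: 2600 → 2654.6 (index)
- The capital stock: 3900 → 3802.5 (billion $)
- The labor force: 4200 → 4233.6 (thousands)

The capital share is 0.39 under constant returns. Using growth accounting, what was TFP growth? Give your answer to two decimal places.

TFP grew 2.59%.

Real GDP growth = (2654.6 − 2600) / 2600 = 2.1%.
The capital stock growth = (3802.5 − 3900) / 3900 = -2.5%.
The labor force growth = (4233.6 − 4200) / 4200 = 0.8%.
Labor's share = 1 − 0.39 = 0.61.
The capital stock: 0.39 × (-2.5) = -0.975 pp.
The labor force: 0.61 × 0.8 = 0.488 pp.
TFP growth = 2.1 + 0.487 = 2.587%.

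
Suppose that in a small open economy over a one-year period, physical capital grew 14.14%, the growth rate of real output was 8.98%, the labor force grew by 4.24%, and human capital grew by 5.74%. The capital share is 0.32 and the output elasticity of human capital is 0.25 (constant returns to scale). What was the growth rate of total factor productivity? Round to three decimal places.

Labor's share = 1 − 0.32 − 0.25 = 0.43.
Physical capital: 0.32 × 14.14 = 4.5248 pp.
Human capital: 0.25 × 5.74 = 1.435 pp.
The labor force: 0.43 × 4.24 = 1.8232 pp.
TFP growth = 8.98 − 7.783 = 1.197%.

1.197%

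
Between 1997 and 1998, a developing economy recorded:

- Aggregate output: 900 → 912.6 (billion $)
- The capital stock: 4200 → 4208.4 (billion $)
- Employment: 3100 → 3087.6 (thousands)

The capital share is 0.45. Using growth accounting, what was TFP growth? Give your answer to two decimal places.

Aggregate output growth = (912.6 − 900) / 900 = 1.4%.
The capital stock growth = (4208.4 − 4200) / 4200 = 0.2%.
Employment growth = (3087.6 − 3100) / 3100 = -0.4%.
Labor's share = 1 − 0.45 = 0.55.
The capital stock: 0.45 × 0.2 = 0.09 pp.
Employment: 0.55 × (-0.4) = -0.22 pp.
TFP growth = 1.4 + 0.13 = 1.53%.

TFP growth was 1.53%.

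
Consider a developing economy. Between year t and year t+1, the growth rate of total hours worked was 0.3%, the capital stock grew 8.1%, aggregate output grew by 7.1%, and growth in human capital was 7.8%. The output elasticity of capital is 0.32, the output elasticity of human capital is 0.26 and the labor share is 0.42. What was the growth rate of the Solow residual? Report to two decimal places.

The Solow residual growth was 2.35%.

Labor's share = 1 − 0.32 − 0.26 = 0.42.
The capital stock: 0.32 × 8.1 = 2.592 pp.
Human capital: 0.26 × 7.8 = 2.028 pp.
Total hours worked: 0.42 × 0.3 = 0.126 pp.
TFP growth = 7.1 − 4.746 = 2.354%.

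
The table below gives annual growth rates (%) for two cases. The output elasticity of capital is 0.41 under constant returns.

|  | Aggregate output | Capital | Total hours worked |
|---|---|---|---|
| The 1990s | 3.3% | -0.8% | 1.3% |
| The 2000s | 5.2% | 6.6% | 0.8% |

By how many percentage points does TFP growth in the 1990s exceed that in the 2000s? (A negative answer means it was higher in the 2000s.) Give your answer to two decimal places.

Labor's share = 1 − 0.41 = 0.59.
The 1990s: TFP = 3.3 + 0.328 − 0.767 = 2.861%.
The 2000s: TFP = 5.2 − 2.706 − 0.472 = 2.022%.
Difference = 2.861 − (2.022) = 0.839 pp.

0.84 percentage points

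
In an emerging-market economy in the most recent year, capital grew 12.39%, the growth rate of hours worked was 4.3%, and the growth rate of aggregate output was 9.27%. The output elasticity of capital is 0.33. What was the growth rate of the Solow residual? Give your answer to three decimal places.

The Solow residual grew 2.300%.

Labor's share = 1 − 0.33 = 0.67.
Capital: 0.33 × 12.39 = 4.0887 pp.
Hours worked: 0.67 × 4.3 = 2.881 pp.
TFP growth = 9.27 − 6.9697 = 2.3003%.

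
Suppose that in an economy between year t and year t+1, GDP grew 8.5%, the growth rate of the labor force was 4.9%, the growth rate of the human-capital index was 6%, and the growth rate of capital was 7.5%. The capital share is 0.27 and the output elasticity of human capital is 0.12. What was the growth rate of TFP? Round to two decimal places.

Labor's share = 1 − 0.27 − 0.12 = 0.61.
Capital: 0.27 × 7.5 = 2.025 pp.
The human-capital index: 0.12 × 6 = 0.72 pp.
The labor force: 0.61 × 4.9 = 2.989 pp.
TFP growth = 8.5 − 5.734 = 2.766%.

TFP grew 2.77%.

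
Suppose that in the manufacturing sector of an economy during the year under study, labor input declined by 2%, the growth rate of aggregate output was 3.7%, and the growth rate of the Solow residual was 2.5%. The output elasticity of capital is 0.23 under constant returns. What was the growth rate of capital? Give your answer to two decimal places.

11.91%

Labor's share = 1 − 0.23 = 0.77.
gY = gA + 0.77×(-2) + 0.23×g.
0.23×g = 3.7 − 2.5 + 1.54 = 2.74.
g = 2.74 / 0.23 = 11.913%.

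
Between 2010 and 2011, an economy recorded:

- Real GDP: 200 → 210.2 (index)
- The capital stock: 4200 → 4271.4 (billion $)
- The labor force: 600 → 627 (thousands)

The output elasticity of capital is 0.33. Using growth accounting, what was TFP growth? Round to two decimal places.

1.52%

Real GDP growth = (210.2 − 200) / 200 = 5.1%.
The capital stock growth = (4271.4 − 4200) / 4200 = 1.7%.
The labor force growth = (627 − 600) / 600 = 4.5%.
Labor's share = 1 − 0.33 = 0.67.
The capital stock: 0.33 × 1.7 = 0.561 pp.
The labor force: 0.67 × 4.5 = 3.015 pp.
TFP growth = 5.1 − 3.576 = 1.524%.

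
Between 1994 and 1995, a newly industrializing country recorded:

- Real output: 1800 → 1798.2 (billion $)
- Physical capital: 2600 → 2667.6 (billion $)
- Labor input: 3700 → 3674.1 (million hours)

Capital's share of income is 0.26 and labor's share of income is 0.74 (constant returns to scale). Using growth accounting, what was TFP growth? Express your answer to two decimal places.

Real output growth = (1798.2 − 1800) / 1800 = -0.1%.
Physical capital growth = (2667.6 − 2600) / 2600 = 2.6%.
Labor input growth = (3674.1 − 3700) / 3700 = -0.7%.
Labor's share = 1 − 0.26 = 0.74.
Physical capital: 0.26 × 2.6 = 0.676 pp.
Labor input: 0.74 × (-0.7) = -0.518 pp.
TFP growth = -0.1 − 0.158 = -0.258%.

-0.26%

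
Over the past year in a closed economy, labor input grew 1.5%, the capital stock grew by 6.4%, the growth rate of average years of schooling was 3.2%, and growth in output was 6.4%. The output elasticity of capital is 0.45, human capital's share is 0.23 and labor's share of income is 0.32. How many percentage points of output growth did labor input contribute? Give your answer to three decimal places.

Labor's share = 1 − 0.45 − 0.23 = 0.32.
Contribution = share × growth = 0.32 × 1.5 = 0.48 pp.

0.480 pp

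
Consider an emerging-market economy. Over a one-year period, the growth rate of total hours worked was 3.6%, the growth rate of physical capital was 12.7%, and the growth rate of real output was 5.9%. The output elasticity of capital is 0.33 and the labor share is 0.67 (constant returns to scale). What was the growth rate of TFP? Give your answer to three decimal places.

Labor's share = 1 − 0.33 = 0.67.
Physical capital: 0.33 × 12.7 = 4.191 pp.
Total hours worked: 0.67 × 3.6 = 2.412 pp.
TFP growth = 5.9 − 6.603 = -0.703%.

-0.703%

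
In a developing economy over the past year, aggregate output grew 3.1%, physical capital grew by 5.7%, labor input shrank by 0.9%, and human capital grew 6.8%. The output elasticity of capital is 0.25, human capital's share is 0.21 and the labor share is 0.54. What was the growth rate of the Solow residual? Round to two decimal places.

Labor's share = 1 − 0.25 − 0.21 = 0.54.
Physical capital: 0.25 × 5.7 = 1.425 pp.
Human capital: 0.21 × 6.8 = 1.428 pp.
Labor input: 0.54 × (-0.9) = -0.486 pp.
TFP growth = 3.1 − 2.367 = 0.733%.

0.73%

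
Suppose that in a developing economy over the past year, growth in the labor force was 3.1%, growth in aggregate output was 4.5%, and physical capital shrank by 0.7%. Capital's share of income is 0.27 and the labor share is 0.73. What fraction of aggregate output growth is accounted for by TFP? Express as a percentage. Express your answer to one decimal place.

Labor's share = 1 − 0.27 = 0.73.
Physical capital: 0.27 × (-0.7) = -0.189 pp.
The labor force: 0.73 × 3.1 = 2.263 pp.
TFP growth = 4.5 − 2.074 = 2.426%.
TFP share of growth = 2.426 / 4.5 × 100 = 53.911%.

53.9%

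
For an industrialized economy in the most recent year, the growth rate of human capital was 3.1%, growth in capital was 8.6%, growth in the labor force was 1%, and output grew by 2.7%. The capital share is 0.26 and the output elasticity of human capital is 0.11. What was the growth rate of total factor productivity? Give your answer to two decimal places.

Labor's share = 1 − 0.26 − 0.11 = 0.63.
Capital: 0.26 × 8.6 = 2.236 pp.
Human capital: 0.11 × 3.1 = 0.341 pp.
The labor force: 0.63 × 1 = 0.63 pp.
TFP growth = 2.7 − 3.207 = -0.507%.

-0.51%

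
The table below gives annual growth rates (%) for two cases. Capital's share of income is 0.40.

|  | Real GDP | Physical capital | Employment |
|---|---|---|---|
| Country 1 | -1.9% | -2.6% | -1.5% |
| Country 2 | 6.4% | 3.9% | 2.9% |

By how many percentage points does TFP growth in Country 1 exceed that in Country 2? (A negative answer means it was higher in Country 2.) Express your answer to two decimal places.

-3.06 percentage points

Labor's share = 1 − 0.4 = 0.6.
Country 1: TFP = -1.9 + 1.04 + 0.9 = 0.04%.
Country 2: TFP = 6.4 − 1.56 − 1.74 = 3.1%.
Difference = 0.04 − (3.1) = -3.06 pp.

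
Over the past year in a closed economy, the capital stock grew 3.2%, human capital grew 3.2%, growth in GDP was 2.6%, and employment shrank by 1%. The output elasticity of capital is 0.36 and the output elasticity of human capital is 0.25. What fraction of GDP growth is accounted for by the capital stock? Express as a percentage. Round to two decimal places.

The capital stock contributed 0.36 × 3.2 = 1.152 pp.
Share of growth = 1.152 / 2.6 × 100 = 44.3077%.

44.31%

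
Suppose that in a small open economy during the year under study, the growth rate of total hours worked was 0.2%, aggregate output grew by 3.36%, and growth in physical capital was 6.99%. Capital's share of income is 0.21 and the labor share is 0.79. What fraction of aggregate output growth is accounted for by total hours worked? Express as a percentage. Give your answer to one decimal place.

Labor's share = 1 − 0.21 = 0.79.
Total hours worked contributed 0.79 × 0.2 = 0.158 pp.
Share of growth = 0.158 / 3.36 × 100 = 4.702%.

Total hours worked accounted for 4.7% of growth.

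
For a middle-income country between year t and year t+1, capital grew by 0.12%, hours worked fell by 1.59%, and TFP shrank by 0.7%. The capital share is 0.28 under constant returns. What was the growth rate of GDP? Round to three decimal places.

-1.811%

Labor's share = 1 − 0.28 = 0.72.
Capital: 0.28 × 0.12 = 0.0336 pp.
Hours worked: 0.72 × (-1.59) = -1.1448 pp.
Output growth = -0.7 + (-1.1112) = -1.8112%.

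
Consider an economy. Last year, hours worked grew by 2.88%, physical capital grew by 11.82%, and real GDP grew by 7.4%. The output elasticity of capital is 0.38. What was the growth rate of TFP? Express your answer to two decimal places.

Labor's share = 1 − 0.38 = 0.62.
Physical capital: 0.38 × 11.82 = 4.4916 pp.
Hours worked: 0.62 × 2.88 = 1.7856 pp.
TFP growth = 7.4 − 6.2772 = 1.1228%.

1.12%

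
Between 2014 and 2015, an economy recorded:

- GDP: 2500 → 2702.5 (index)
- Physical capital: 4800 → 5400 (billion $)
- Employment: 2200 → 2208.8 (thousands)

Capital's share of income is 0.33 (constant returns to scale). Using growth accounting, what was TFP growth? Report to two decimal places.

TFP growth was 3.71%.

GDP growth = (2702.5 − 2500) / 2500 = 8.1%.
Physical capital growth = (5400 − 4800) / 4800 = 12.5%.
Employment growth = (2208.8 − 2200) / 2200 = 0.4%.
Labor's share = 1 − 0.33 = 0.67.
Physical capital: 0.33 × 12.5 = 4.125 pp.
Employment: 0.67 × 0.4 = 0.268 pp.
TFP growth = 8.1 − 4.393 = 3.707%.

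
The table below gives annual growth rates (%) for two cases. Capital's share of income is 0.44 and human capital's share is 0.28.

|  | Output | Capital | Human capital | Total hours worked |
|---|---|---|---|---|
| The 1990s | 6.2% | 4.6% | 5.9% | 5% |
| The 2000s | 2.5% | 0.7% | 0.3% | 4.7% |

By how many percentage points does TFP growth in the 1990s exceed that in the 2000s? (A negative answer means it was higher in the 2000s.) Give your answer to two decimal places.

Labor's share = 1 − 0.44 − 0.28 = 0.28.
The 1990s: TFP = 6.2 − 2.024 − 1.652 − 1.4 = 1.124%.
The 2000s: TFP = 2.5 − 0.308 − 0.084 − 1.316 = 0.792%.
Difference = 1.124 − (0.792) = 0.332 pp.

0.33 percentage points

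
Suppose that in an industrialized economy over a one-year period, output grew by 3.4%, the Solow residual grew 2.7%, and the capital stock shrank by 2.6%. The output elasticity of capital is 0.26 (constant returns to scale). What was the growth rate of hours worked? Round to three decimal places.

Labor's share = 1 − 0.26 = 0.74.
gY = gA + 0.26×(-2.6) + 0.74×g.
0.74×g = 3.4 − 2.7 + 0.676 = 1.376.
g = 1.376 / 0.74 = 1.85946%.

1.859%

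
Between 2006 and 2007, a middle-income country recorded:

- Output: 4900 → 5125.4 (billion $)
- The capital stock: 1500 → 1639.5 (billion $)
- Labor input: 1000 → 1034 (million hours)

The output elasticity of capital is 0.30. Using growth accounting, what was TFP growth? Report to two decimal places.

Output growth = (5125.4 − 4900) / 4900 = 4.6%.
The capital stock growth = (1639.5 − 1500) / 1500 = 9.3%.
Labor input growth = (1034 − 1000) / 1000 = 3.4%.
Labor's share = 1 − 0.3 = 0.7.
The capital stock: 0.3 × 9.3 = 2.79 pp.
Labor input: 0.7 × 3.4 = 2.38 pp.
TFP growth = 4.6 − 5.17 = -0.57%.

-0.57%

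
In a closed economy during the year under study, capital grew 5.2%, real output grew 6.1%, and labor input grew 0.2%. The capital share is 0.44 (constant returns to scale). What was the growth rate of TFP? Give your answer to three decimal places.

TFP grew 3.700%.

Labor's share = 1 − 0.44 = 0.56.
Capital: 0.44 × 5.2 = 2.288 pp.
Labor input: 0.56 × 0.2 = 0.112 pp.
TFP growth = 6.1 − 2.4 = 3.7%.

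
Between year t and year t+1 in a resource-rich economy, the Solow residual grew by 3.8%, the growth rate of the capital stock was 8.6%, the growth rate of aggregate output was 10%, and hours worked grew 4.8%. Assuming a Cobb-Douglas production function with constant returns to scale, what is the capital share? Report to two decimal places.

gY = gA + α·gK + (1−α)·gL, so gY − gA − gL = α(gK − gL).
10 − 3.8 − 4.8 = α × (8.6 − 4.8).
1.4 = 3.8 α, so α = 0.3684.

0.37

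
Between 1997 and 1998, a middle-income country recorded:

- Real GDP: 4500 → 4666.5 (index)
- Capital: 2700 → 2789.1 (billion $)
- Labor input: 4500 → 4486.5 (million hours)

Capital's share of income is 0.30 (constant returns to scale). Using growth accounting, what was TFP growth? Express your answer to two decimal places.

Real GDP growth = (4666.5 − 4500) / 4500 = 3.7%.
Capital growth = (2789.1 − 2700) / 2700 = 3.3%.
Labor input growth = (4486.5 − 4500) / 4500 = -0.3%.
Labor's share = 1 − 0.3 = 0.7.
Capital: 0.3 × 3.3 = 0.99 pp.
Labor input: 0.7 × (-0.3) = -0.21 pp.
TFP growth = 3.7 − 0.78 = 2.92%.

TFP growth was 2.92%.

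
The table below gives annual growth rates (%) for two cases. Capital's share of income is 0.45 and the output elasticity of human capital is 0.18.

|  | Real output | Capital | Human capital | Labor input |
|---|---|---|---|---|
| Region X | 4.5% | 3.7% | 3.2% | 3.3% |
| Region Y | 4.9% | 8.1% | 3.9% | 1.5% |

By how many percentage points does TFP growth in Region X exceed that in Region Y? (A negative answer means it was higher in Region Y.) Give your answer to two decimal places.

1.04 percentage points

Labor's share = 1 − 0.45 − 0.18 = 0.37.
Region X: TFP = 4.5 − 1.665 − 0.576 − 1.221 = 1.038%.
Region Y: TFP = 4.9 − 3.645 − 0.702 − 0.555 = -0.002%.
Difference = 1.038 − (-0.002) = 1.04 pp.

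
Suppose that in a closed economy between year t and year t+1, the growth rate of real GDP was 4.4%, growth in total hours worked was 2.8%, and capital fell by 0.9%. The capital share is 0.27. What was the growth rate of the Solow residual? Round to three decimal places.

Labor's share = 1 − 0.27 = 0.73.
Capital: 0.27 × (-0.9) = -0.243 pp.
Total hours worked: 0.73 × 2.8 = 2.044 pp.
TFP growth = 4.4 − 1.801 = 2.599%.

2.599%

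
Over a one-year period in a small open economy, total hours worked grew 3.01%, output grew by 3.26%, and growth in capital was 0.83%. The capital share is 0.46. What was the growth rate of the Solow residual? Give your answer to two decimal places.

1.25%

Labor's share = 1 − 0.46 = 0.54.
Capital: 0.46 × 0.83 = 0.3818 pp.
Total hours worked: 0.54 × 3.01 = 1.6254 pp.
TFP growth = 3.26 − 2.0072 = 1.2528%.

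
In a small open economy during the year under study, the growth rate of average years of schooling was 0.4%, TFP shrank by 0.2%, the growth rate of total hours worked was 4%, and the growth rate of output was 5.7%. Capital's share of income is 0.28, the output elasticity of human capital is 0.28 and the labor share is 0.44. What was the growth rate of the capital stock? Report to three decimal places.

14.386%

Labor's share = 1 − 0.28 − 0.28 = 0.44.
gY = gA + 0.28×0.4 + 0.44×4 + 0.28×g.
0.28×g = 5.7 + 0.2 − 1.872 = 4.028.
g = 4.028 / 0.28 = 14.38571%.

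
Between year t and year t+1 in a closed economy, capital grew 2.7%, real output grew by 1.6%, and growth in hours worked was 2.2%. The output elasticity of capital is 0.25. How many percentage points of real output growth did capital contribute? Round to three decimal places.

0.675

Contribution = share × growth = 0.25 × 2.7 = 0.675 pp.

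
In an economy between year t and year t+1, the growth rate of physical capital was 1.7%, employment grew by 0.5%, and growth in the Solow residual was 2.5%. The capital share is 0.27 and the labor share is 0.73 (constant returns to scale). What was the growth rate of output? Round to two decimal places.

Output growth was 3.32%.

Labor's share = 1 − 0.27 = 0.73.
Physical capital: 0.27 × 1.7 = 0.459 pp.
Employment: 0.73 × 0.5 = 0.365 pp.
Output growth = 2.5 + 0.824 = 3.324%.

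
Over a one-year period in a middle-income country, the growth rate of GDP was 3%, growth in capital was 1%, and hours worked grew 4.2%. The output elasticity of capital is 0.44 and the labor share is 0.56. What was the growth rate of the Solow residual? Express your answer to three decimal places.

0.208%

Labor's share = 1 − 0.44 = 0.56.
Capital: 0.44 × 1 = 0.44 pp.
Hours worked: 0.56 × 4.2 = 2.352 pp.
TFP growth = 3 − 2.792 = 0.208%.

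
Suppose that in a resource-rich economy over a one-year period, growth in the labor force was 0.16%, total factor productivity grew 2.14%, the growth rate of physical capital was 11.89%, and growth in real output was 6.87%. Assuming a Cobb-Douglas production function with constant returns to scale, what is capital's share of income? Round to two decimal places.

α = 0.39

gY = gA + α·gK + (1−α)·gL, so gY − gA − gL = α(gK − gL).
6.87 − 2.14 − 0.16 = α × (11.89 − 0.16).
4.57 = 11.73 α, so α = 0.3896.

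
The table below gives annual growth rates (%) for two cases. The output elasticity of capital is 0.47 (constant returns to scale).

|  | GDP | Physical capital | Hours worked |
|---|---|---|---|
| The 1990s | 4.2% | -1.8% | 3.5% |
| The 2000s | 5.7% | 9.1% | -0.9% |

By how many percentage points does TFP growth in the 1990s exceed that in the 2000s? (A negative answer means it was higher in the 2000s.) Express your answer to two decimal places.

Labor's share = 1 − 0.47 = 0.53.
The 1990s: TFP = 4.2 + 0.846 − 1.855 = 3.191%.
The 2000s: TFP = 5.7 − 4.277 + 0.477 = 1.9%.
Difference = 3.191 − (1.9) = 1.291 pp.

1.29 percentage points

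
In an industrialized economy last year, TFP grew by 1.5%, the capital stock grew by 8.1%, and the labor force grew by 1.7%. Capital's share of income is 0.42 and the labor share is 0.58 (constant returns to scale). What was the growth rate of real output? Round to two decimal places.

Real output growth was 5.89%.

Labor's share = 1 − 0.42 = 0.58.
The capital stock: 0.42 × 8.1 = 3.402 pp.
The labor force: 0.58 × 1.7 = 0.986 pp.
Output growth = 1.5 + 4.388 = 5.888%.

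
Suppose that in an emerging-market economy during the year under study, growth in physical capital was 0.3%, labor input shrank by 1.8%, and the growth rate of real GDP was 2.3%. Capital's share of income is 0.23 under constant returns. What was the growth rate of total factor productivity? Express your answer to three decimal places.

Labor's share = 1 − 0.23 = 0.77.
Physical capital: 0.23 × 0.3 = 0.069 pp.
Labor input: 0.77 × (-1.8) = -1.386 pp.
TFP growth = 2.3 + 1.317 = 3.617%.

Total factor productivity grew 3.617%.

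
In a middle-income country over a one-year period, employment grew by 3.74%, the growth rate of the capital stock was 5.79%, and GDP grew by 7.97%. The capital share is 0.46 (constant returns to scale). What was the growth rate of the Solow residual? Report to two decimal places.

The Solow residual grew 3.29%.

Labor's share = 1 − 0.46 = 0.54.
The capital stock: 0.46 × 5.79 = 2.6634 pp.
Employment: 0.54 × 3.74 = 2.0196 pp.
TFP growth = 7.97 − 4.683 = 3.287%.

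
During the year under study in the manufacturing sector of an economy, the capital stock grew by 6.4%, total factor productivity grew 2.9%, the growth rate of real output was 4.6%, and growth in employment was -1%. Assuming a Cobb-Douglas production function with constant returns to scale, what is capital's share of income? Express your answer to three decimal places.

gY = gA + α·gK + (1−α)·gL, so gY − gA − gL = α(gK − gL).
4.6 − 2.9 + 1 = α × (6.4 − (-1)).
2.7 = 7.4 α, so α = 0.36486.

α = 0.365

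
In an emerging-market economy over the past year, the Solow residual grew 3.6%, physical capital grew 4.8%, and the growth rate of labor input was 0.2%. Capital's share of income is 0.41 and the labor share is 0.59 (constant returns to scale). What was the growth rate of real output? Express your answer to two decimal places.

Labor's share = 1 − 0.41 = 0.59.
Physical capital: 0.41 × 4.8 = 1.968 pp.
Labor input: 0.59 × 0.2 = 0.118 pp.
Output growth = 3.6 + 2.086 = 5.686%.

5.69%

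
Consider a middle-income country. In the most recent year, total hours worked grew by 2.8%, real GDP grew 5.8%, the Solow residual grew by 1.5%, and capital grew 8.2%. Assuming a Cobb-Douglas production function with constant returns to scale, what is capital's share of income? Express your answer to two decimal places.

gY = gA + α·gK + (1−α)·gL, so gY − gA − gL = α(gK − gL).
5.8 − 1.5 − 2.8 = α × (8.2 − 2.8).
1.5 = 5.4 α, so α = 0.2778.

α = 0.28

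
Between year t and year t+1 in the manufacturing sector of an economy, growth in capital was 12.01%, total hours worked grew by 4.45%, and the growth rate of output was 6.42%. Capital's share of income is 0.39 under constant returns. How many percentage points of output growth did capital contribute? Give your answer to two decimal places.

Contribution = share × growth = 0.39 × 12.01 = 4.6839 pp.

4.68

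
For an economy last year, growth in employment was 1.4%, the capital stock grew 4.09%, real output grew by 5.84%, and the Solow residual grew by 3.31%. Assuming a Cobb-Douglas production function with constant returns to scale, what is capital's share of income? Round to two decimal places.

0.42

gY = gA + α·gK + (1−α)·gL, so gY − gA − gL = α(gK − gL).
5.84 − 3.31 − 1.4 = α × (4.09 − 1.4).
1.13 = 2.69 α, so α = 0.4201.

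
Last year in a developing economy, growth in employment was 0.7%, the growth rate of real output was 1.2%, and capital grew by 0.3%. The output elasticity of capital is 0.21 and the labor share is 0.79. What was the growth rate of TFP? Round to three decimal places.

TFP growth was 0.584%.

Labor's share = 1 − 0.21 = 0.79.
Capital: 0.21 × 0.3 = 0.063 pp.
Employment: 0.79 × 0.7 = 0.553 pp.
TFP growth = 1.2 − 0.616 = 0.584%.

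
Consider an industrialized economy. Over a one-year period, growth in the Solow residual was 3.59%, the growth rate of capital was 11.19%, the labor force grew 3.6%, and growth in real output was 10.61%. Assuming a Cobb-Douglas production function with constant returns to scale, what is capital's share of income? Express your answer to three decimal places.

0.451

gY = gA + α·gK + (1−α)·gL, so gY − gA − gL = α(gK − gL).
10.61 − 3.59 − 3.6 = α × (11.19 − 3.6).
3.42 = 7.59 α, so α = 0.45059.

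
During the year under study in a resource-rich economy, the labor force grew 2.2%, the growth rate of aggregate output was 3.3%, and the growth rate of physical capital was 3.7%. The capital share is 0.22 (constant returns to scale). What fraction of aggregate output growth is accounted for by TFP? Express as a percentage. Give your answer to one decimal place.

TFP accounted for 23.3% of growth.

Labor's share = 1 − 0.22 = 0.78.
Physical capital: 0.22 × 3.7 = 0.814 pp.
The labor force: 0.78 × 2.2 = 1.716 pp.
TFP growth = 3.3 − 2.53 = 0.77%.
TFP share of growth = 0.77 / 3.3 × 100 = 23.333%.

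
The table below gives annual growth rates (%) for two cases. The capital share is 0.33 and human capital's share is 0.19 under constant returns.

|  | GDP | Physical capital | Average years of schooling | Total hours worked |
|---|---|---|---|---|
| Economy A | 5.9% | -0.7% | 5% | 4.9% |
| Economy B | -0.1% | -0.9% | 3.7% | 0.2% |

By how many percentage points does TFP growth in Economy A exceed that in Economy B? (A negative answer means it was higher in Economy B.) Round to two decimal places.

3.43 percentage points

Labor's share = 1 − 0.33 − 0.19 = 0.48.
Economy A: TFP = 5.9 + 0.231 − 0.95 − 2.352 = 2.829%.
Economy B: TFP = -0.1 + 0.297 − 0.703 − 0.096 = -0.602%.
Difference = 2.829 − (-0.602) = 3.431 pp.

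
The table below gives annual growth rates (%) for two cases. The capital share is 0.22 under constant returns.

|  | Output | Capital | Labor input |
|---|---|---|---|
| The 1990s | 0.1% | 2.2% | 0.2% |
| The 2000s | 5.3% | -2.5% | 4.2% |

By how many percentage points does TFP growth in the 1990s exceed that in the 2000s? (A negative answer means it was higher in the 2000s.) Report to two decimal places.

Labor's share = 1 − 0.22 = 0.78.
The 1990s: TFP = 0.1 − 0.484 − 0.156 = -0.54%.
The 2000s: TFP = 5.3 + 0.55 − 3.276 = 2.574%.
Difference = -0.54 − (2.574) = -3.114 pp.

-3.11 percentage points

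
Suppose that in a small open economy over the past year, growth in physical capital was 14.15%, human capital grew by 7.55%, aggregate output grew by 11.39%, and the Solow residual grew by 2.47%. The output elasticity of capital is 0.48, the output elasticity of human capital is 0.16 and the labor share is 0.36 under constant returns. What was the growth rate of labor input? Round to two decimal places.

Labor input grew 2.56%.

Labor's share = 1 − 0.48 − 0.16 = 0.36.
gY = gA + 0.48×14.15 + 0.16×7.55 + 0.36×g.
0.36×g = 11.39 − 2.47 − 8 = 0.92.
g = 0.92 / 0.36 = 2.5556%.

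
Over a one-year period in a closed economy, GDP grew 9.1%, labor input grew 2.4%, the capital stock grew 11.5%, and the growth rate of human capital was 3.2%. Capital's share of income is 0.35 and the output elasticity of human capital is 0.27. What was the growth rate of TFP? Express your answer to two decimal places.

3.30%

Labor's share = 1 − 0.35 − 0.27 = 0.38.
The capital stock: 0.35 × 11.5 = 4.025 pp.
Human capital: 0.27 × 3.2 = 0.864 pp.
Labor input: 0.38 × 2.4 = 0.912 pp.
TFP growth = 9.1 − 5.801 = 3.299%.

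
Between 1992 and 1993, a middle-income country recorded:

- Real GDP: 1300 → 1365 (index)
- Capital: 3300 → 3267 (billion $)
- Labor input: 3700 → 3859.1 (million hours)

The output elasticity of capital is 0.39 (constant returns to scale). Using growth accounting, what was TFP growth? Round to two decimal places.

2.77%

Real GDP growth = (1365 − 1300) / 1300 = 5%.
Capital growth = (3267 − 3300) / 3300 = -1%.
Labor input growth = (3859.1 − 3700) / 3700 = 4.3%.
Labor's share = 1 − 0.39 = 0.61.
Capital: 0.39 × (-1) = -0.39 pp.
Labor input: 0.61 × 4.3 = 2.623 pp.
TFP growth = 5 − 2.233 = 2.767%.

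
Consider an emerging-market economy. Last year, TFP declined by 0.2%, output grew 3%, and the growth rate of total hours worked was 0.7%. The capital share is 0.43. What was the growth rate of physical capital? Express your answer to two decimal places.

Physical capital grew 6.51%.

Labor's share = 1 − 0.43 = 0.57.
gY = gA + 0.57×0.7 + 0.43×g.
0.43×g = 3 + 0.2 − 0.399 = 2.801.
g = 2.801 / 0.43 = 6.514%.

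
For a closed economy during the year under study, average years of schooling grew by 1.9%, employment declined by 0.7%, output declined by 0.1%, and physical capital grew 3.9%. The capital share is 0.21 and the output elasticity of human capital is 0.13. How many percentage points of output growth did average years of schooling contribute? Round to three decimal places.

0.247 percentage points

Contribution = share × growth = 0.13 × 1.9 = 0.247 pp.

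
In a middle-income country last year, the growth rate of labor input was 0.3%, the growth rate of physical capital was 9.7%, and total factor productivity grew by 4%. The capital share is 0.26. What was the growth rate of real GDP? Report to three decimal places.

Real GDP growth was 6.744%.

Labor's share = 1 − 0.26 = 0.74.
Physical capital: 0.26 × 9.7 = 2.522 pp.
Labor input: 0.74 × 0.3 = 0.222 pp.
Output growth = 4 + 2.744 = 6.744%.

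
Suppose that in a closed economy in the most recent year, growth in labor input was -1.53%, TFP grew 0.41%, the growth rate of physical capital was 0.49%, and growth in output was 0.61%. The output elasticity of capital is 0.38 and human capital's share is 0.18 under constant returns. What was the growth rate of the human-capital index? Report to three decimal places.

The human-capital index growth was 3.817%.

Labor's share = 1 − 0.38 − 0.18 = 0.44.
gY = gA + 0.38×0.49 + 0.44×(-1.53) + 0.18×g.
0.18×g = 0.61 − 0.41 + 0.487 = 0.687.
g = 0.687 / 0.18 = 3.81667%.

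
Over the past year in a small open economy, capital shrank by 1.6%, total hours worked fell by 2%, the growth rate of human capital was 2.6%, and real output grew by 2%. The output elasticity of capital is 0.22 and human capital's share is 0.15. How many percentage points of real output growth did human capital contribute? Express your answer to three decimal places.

0.390 percentage points

Contribution = share × growth = 0.15 × 2.6 = 0.39 pp.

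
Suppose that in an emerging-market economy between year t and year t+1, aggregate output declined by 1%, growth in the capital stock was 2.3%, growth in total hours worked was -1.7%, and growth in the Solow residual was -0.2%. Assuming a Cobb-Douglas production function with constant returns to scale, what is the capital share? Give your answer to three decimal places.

0.225

gY = gA + α·gK + (1−α)·gL, so gY − gA − gL = α(gK − gL).
-1 + 0.2 + 1.7 = α × (2.3 − (-1.7)).
0.9 = 4 α, so α = 0.225.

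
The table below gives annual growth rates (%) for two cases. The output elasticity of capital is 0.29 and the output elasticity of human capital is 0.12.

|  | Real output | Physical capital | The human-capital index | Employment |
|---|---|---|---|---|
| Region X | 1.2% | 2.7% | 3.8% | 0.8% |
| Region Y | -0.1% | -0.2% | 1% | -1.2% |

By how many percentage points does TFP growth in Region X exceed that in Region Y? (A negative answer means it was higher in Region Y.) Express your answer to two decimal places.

Labor's share = 1 − 0.29 − 0.12 = 0.59.
Region X: TFP = 1.2 − 0.783 − 0.456 − 0.472 = -0.511%.
Region Y: TFP = -0.1 + 0.058 − 0.12 + 0.708 = 0.546%.
Difference = -0.511 − (0.546) = -1.057 pp.

-1.06 percentage points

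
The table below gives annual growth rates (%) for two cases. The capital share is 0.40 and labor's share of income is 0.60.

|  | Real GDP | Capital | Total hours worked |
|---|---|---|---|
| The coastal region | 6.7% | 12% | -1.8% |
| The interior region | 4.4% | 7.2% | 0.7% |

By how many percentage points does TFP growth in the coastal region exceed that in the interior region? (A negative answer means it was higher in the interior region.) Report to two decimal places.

1.88 percentage points

Labor's share = 1 − 0.4 = 0.6.
The coastal region: TFP = 6.7 − 4.8 + 1.08 = 2.98%.
The interior region: TFP = 4.4 − 2.88 − 0.42 = 1.1%.
Difference = 2.98 − (1.1) = 1.88 pp.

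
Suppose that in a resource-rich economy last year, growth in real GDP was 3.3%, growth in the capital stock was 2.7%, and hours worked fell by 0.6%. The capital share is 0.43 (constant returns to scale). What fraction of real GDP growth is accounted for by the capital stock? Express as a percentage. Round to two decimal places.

The capital stock accounted for 35.18% of growth.

The capital stock contributed 0.43 × 2.7 = 1.161 pp.
Share of growth = 1.161 / 3.3 × 100 = 35.1818%.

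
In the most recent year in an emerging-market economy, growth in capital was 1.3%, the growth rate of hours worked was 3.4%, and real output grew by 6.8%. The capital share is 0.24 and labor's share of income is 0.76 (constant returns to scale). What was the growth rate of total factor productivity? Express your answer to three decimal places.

3.904%

Labor's share = 1 − 0.24 = 0.76.
Capital: 0.24 × 1.3 = 0.312 pp.
Hours worked: 0.76 × 3.4 = 2.584 pp.
TFP growth = 6.8 − 2.896 = 3.904%.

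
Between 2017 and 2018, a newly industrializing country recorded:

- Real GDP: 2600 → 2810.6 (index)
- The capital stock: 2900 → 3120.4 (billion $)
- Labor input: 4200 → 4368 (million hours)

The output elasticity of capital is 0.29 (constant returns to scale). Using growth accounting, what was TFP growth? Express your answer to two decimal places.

Real GDP growth = (2810.6 − 2600) / 2600 = 8.1%.
The capital stock growth = (3120.4 − 2900) / 2900 = 7.6%.
Labor input growth = (4368 − 4200) / 4200 = 4%.
Labor's share = 1 − 0.29 = 0.71.
The capital stock: 0.29 × 7.6 = 2.204 pp.
Labor input: 0.71 × 4 = 2.84 pp.
TFP growth = 8.1 − 5.044 = 3.056%.

TFP grew 3.06%.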